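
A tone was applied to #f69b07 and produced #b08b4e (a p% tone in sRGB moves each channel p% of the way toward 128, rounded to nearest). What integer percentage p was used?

#f69b07 is rgb(246, 155, 7); #b08b4e is rgb(176, 139, 78).
On the B channel (widest range): 78 ≈ 7 + (p/100)(128 − 7), so p ≈ 100×(78 − 7)/(128 − 7) = 7100/121 = 58.68.
p = 59 reproduces all three channels after rounding.

59%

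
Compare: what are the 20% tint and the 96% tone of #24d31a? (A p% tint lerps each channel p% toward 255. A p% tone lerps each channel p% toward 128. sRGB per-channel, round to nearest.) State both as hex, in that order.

#24d31a is rgb(36, 211, 26).
20% tint:
  R: 36 + 0.2×(255−36) = 36 + 43.8 = 79.8 → 80
  G: 211 + 0.2×(255−211) = 211 + 8.8 = 219.8 → 220
  B: 26 + 0.2×(255−26) = 26 + 45.8 = 71.8 → 72
  → #50dc48
96% tone:
  R: 36 + 88.32 = 124.32 → 124
  G: 211 + 0.96×(128−211) = 211 − 79.68 = 131.32 → 131
  B: 26 + 97.92 = 123.92 → 124
  → #7c837c

#50dc48, #7c837c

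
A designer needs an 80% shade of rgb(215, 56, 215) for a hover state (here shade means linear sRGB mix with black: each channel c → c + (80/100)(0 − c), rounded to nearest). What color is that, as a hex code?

#2B0B2B

Per channel, c → c + 0.8(0 − c):
  R: 215 + 0.8×(0−215) = 215 − 172 = 43 → 43
  G: 56 − 44.8 = 11.2 → 11
  B: 215 + 0.8×(0−215) = 215 − 172 = 43 → 43
rgb(43, 11, 43) = #2B0B2B.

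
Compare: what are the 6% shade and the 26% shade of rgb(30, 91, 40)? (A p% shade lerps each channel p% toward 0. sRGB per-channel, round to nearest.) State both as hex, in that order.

6% shade:
  R: 30 + 0.06×(0−30) = 30 − 1.8 = 28.2 → 28
  G: 91 − 5.46 = 85.54 → 86
  B: 40 + 0.06×(0−40) = 40 − 2.4 = 37.6 → 38
  → #1c5626
26% shade:
  R: 30 + 0.26×(0−30) = 30 − 7.8 = 22.2 → 22
  G: 91 − 23.66 = 67.34 → 67
  B: 40 + 0.26×(0−40) = 40 − 10.4 = 29.6 → 30
  → #16431e

#1c5626, #16431e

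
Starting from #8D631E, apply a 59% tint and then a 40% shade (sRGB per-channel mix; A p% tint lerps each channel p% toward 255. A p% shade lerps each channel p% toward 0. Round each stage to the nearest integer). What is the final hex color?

#7D7362

#8D631E is rgb(141, 99, 30).
A 59% tint moves each channel 59% toward 255:
  R: 141 + 0.59×(255−141) = 141 + 67.26 = 208.26 → 208
  G: 99 + 92.04 = 191.04 → 191
  B: 30 + 0.59×(255−30) = 30 + 132.75 = 162.75 → 163
After the tint: rgb(208, 191, 163) = #D0BFA3.
A 40% shade moves each channel 40% toward 0:
  R: 208 + 0.4×(0−208) = 208 − 83.2 = 124.8 → 125
  G: 191 + 0.4×(0−191) = 191 − 76.4 = 114.6 → 115
  B: 163 + 0.4×(0−163) = 163 − 65.2 = 97.8 → 98
rgb(125, 115, 98) = #7D7362.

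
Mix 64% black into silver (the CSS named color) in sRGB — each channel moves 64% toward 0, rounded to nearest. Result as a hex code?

#454545

CSS silver is rgb(192, 192, 192).
A 64% shade moves each channel 64% toward 0:
  R: 192 − 122.88 = 69.12 → 69
  G: 192 + 0.64×(0−192) = 192 − 122.88 = 69.12 → 69
  B: 192 + 0.64×(0−192) = 192 − 122.88 = 69.12 → 69
rgb(69, 69, 69) = #454545.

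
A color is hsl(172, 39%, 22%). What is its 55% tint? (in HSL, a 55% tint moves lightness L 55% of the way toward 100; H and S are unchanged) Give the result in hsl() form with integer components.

hsl(172, 39%, 65%)

L moves 55% from 22 toward 100: 22 + 42.9 = 64.9 → 65.
H and S are unchanged.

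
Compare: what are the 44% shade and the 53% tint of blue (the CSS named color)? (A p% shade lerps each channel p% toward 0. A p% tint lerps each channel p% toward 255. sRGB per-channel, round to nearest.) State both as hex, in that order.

#00008F, #8787FF

CSS blue is rgb(0, 0, 255).
44% shade:
  R: 0 + 0.44×(0−0) = 0 + 0 = 0 → 0
  G: 0 + 0 = 0 → 0
  B: 255 − 112.2 = 142.8 → 143
  → #00008F
53% tint:
  R: 0 + 135.15 = 135.15 → 135
  G: 0 + 135.15 = 135.15 → 135
  B: 255 + 0.53×(255−255) = 255 + 0 = 255 → 255
  → #8787FF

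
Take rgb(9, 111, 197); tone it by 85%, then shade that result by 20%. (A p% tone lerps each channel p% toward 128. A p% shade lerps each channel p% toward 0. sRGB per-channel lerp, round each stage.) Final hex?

Per channel, c → c + 0.85(128 − c):
  R: 9 + 101.15 = 110.15 → 110
  G: 111 + 14.45 = 125.45 → 125
  B: 197 + 0.85×(128−197) = 197 − 58.65 = 138.35 → 138
After the tone: rgb(110, 125, 138) = #6e7d8a.
A 20% shade moves each channel 20% toward 0:
  R: 110 + 0.2×(0−110) = 110 − 22 = 88 → 88
  G: 125 + 0.2×(0−125) = 125 − 25 = 100 → 100
  B: 138 + 0.2×(0−138) = 138 − 27.6 = 110.4 → 110
rgb(88, 100, 110) = #58646e.

#58646e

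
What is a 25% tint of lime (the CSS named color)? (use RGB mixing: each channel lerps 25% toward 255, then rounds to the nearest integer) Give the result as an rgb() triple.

rgb(64, 255, 64)

CSS lime is rgb(0, 255, 0).
Per channel, c → c + 0.25(255 − c):
  R: 0 + 0.25×(255−0) = 0 + 63.75 = 63.75 → 64
  G: 255 + 0 = 255 → 255
  B: 0 + 0.25×(255−0) = 0 + 63.75 = 63.75 → 64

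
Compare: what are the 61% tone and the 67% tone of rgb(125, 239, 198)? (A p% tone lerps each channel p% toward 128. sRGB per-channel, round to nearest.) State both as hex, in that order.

61% tone:
  R: 125 + 1.83 = 126.83 → 127
  G: 239 + 0.61×(128−239) = 239 − 67.71 = 171.29 → 171
  B: 198 + 0.61×(128−198) = 198 − 42.7 = 155.3 → 155
  → #7FAB9B
67% tone:
  R: 125 + 0.67×(128−125) = 125 + 2.01 = 127.01 → 127
  G: 239 − 74.37 = 164.63 → 165
  B: 198 + 0.67×(128−198) = 198 − 46.9 = 151.1 → 151
  → #7FA597

#7FAB9B, #7FA597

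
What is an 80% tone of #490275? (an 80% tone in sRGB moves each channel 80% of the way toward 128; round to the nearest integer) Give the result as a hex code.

#75677e

#490275 is rgb(73, 2, 117).
An 80% tone moves each channel 80% toward 128:
  R: 73 + 44 = 117 → 117
  G: 2 + 0.8×(128−2) = 2 + 100.8 = 102.8 → 103
  B: 117 + 0.8×(128−117) = 117 + 8.8 = 125.8 → 126
rgb(117, 103, 126) = #75677e.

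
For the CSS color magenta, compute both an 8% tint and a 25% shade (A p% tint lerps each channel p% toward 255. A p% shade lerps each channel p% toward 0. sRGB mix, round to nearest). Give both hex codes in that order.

#ff14ff, #bf00bf

CSS magenta is rgb(255, 0, 255).
8% tint:
  R: 255 + 0.08×(255−255) = 255 + 0 = 255 → 255
  G: 0 + 20.4 = 20.4 → 20
  B: 255 + 0.08×(255−255) = 255 + 0 = 255 → 255
  → #ff14ff
25% shade:
  R: 255 + 0.25×(0−255) = 255 − 63.75 = 191.25 → 191
  G: 0 + 0.25×(0−0) = 0 + 0 = 0 → 0
  B: 255 − 63.75 = 191.25 → 191
  → #bf00bf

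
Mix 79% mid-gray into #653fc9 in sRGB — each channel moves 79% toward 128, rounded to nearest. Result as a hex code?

#653fc9 is rgb(101, 63, 201).
A 79% tone moves each channel 79% toward 128:
  R: 101 + 21.33 = 122.33 → 122
  G: 63 + 0.79×(128−63) = 63 + 51.35 = 114.35 → 114
  B: 201 + 0.79×(128−201) = 201 − 57.67 = 143.33 → 143
rgb(122, 114, 143) = #7a728f.

#7a728f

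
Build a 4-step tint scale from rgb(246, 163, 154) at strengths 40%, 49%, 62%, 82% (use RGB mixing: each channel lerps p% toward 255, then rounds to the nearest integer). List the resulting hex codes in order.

40%: (246 + 3.6 = 249.6→250, 163 + 36.8 = 199.8→200, 154 + 40.4 = 194.4→194) → #FAC8C2
49%: (246 + 4.41 = 250.41→250, 163 + 45.08 = 208.08→208, 154 + 49.49 = 203.49→203) → #FAD0CB
62%: (246 + 5.58 = 251.58→252, 163 + 57.04 = 220.04→220, 154 + 62.62 = 216.62→217) → #FCDCD9
82%: (246 + 7.38 = 253.38→253, 163 + 75.44 = 238.44→238, 154 + 82.82 = 236.82→237) → #FDEEED

#FAC8C2, #FAD0CB, #FCDCD9, #FDEEED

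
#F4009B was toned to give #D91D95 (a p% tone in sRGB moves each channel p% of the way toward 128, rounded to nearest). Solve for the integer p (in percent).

23%

#F4009B is rgb(244, 0, 155); #D91D95 is rgb(217, 29, 149).
On the G channel (widest range): 29 ≈ 0 + (p/100)(128 − 0), so p ≈ 100×(29 − 0)/(128 − 0) = 2900/128 = 22.66.
p = 23 reproduces all three channels after rounding.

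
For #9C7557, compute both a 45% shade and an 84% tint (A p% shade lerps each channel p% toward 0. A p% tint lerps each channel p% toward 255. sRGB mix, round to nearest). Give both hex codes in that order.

#9C7557 is rgb(156, 117, 87).
45% shade:
  R: 156 + 0.45×(0−156) = 156 − 70.2 = 85.8 → 86
  G: 117 + 0.45×(0−117) = 117 − 52.65 = 64.35 → 64
  B: 87 − 39.15 = 47.85 → 48
  → #564030
84% tint:
  R: 156 + 83.16 = 239.16 → 239
  G: 117 + 115.92 = 232.92 → 233
  B: 87 + 141.12 = 228.12 → 228
  → #EFE9E4

#564030, #EFE9E4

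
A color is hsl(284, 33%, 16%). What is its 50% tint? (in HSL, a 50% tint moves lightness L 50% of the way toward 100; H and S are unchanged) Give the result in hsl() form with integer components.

hsl(284, 33%, 58%)

L moves 50% from 16 toward 100: 16 + 42 = 58 → 58.
H and S are unchanged.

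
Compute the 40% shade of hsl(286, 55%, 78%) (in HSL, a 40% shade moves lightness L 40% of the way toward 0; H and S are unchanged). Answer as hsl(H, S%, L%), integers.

L moves 40% from 78 toward 0: 78 − 31.2 = 46.8 → 47.
H and S are unchanged.

hsl(286, 55%, 47%)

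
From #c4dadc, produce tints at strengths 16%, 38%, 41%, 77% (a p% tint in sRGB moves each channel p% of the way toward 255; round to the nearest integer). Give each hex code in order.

#c4dadc is rgb(196, 218, 220).
16%: (196 + 9.44 = 205.44→205, 218 + 5.92 = 223.92→224, 220 + 5.6 = 225.6→226) → #cde0e2
38%: (196 + 22.42 = 218.42→218, 218 + 14.06 = 232.06→232, 220 + 13.3 = 233.3→233) → #dae8e9
41%: (196 + 24.19 = 220.19→220, 218 + 15.17 = 233.17→233, 220 + 14.35 = 234.35→234) → #dce9ea
77%: (196 + 45.43 = 241.43→241, 218 + 28.49 = 246.49→246, 220 + 26.95 = 246.95→247) → #f1f6f7

#cde0e2, #dae8e9, #dce9ea, #f1f6f7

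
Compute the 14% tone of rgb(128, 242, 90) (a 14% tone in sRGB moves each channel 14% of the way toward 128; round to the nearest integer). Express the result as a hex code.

#80E25F

Lerp each channel 14% toward 128:
  R: 128 + 0.14×(128−128) = 128 + 0 = 128 → 128
  G: 242 + 0.14×(128−242) = 242 − 15.96 = 226.04 → 226
  B: 90 + 5.32 = 95.32 → 95
rgb(128, 226, 95) = #80E25F.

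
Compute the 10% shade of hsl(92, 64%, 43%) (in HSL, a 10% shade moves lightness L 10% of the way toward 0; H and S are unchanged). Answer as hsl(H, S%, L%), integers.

hsl(92, 64%, 39%)

L moves 10% from 43 toward 0: 43 − 4.3 = 38.7 → 39.
H and S are unchanged.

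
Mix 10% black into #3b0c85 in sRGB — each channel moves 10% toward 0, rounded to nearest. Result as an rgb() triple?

#3b0c85 is rgb(59, 12, 133).
Lerp each channel 10% toward 0:
  R: 59 + 0.1×(0−59) = 59 − 5.9 = 53.1 → 53
  G: 12 + 0.1×(0−12) = 12 − 1.2 = 10.8 → 11
  B: 133 + 0.1×(0−133) = 133 − 13.3 = 119.7 → 120

rgb(53, 11, 120)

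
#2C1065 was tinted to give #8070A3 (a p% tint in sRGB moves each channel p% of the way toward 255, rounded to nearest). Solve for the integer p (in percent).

#2C1065 is rgb(44, 16, 101); #8070A3 is rgb(128, 112, 163).
On the G channel (widest range): 112 ≈ 16 + (p/100)(255 − 16), so p ≈ 100×(112 − 16)/(255 − 16) = 9600/239 = 40.17.
p = 40 reproduces all three channels after rounding.

40%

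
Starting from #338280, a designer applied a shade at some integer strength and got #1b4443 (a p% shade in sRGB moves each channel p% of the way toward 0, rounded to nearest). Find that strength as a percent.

#338280 is rgb(51, 130, 128); #1b4443 is rgb(27, 68, 67).
On the G channel (widest range): 68 ≈ 130 + (p/100)(0 − 130), so p ≈ 100×(68 − 130)/(0 − 130) = -6200/-130 = 47.69.
p = 48 reproduces all three channels after rounding.

48%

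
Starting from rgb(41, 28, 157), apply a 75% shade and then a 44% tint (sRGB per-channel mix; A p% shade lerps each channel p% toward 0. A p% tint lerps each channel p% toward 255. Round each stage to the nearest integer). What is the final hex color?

Lerp each channel 75% toward 0:
  R: 41 − 30.75 = 10.25 → 10
  G: 28 + 0.75×(0−28) = 28 − 21 = 7 → 7
  B: 157 + 0.75×(0−157) = 157 − 117.75 = 39.25 → 39
After the shade: rgb(10, 7, 39) = #0a0727.
A 44% tint moves each channel 44% toward 255:
  R: 10 + 107.8 = 117.8 → 118
  G: 7 + 109.12 = 116.12 → 116
  B: 39 + 95.04 = 134.04 → 134
rgb(118, 116, 134) = #767486.

#767486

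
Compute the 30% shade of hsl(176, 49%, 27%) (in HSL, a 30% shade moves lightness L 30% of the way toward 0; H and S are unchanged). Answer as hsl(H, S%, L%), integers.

hsl(176, 49%, 19%)

L moves 30% from 27 toward 0: 27 − 8.1 = 18.9 → 19.
H and S are unchanged.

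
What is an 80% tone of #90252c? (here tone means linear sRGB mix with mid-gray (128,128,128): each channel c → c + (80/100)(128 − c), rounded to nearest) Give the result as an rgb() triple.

#90252c is rgb(144, 37, 44).
Per channel, c → c + 0.8(128 − c):
  R: 144 + 0.8×(128−144) = 144 − 12.8 = 131.2 → 131
  G: 37 + 72.8 = 109.8 → 110
  B: 44 + 0.8×(128−44) = 44 + 67.2 = 111.2 → 111

rgb(131, 110, 111)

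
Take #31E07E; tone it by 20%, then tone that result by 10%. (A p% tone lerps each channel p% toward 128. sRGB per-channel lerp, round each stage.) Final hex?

#47C57E

#31E07E is rgb(49, 224, 126).
Lerp each channel 20% toward 128:
  R: 49 + 0.2×(128−49) = 49 + 15.8 = 64.8 → 65
  G: 224 − 19.2 = 204.8 → 205
  B: 126 + 0.4 = 126.4 → 126
After the tone: rgb(65, 205, 126) = #41CD7E.
Per channel, c → c + 0.1(128 − c):
  R: 65 + 6.3 = 71.3 → 71
  G: 205 + 0.1×(128−205) = 205 − 7.7 = 197.3 → 197
  B: 126 + 0.2 = 126.2 → 126
rgb(71, 197, 126) = #47C57E.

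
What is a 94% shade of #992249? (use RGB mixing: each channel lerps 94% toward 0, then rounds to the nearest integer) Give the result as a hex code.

#090204

#992249 is rgb(153, 34, 73).
A 94% shade moves each channel 94% toward 0:
  R: 153 + 0.94×(0−153) = 153 − 143.82 = 9.18 → 9
  G: 34 − 31.96 = 2.04 → 2
  B: 73 + 0.94×(0−73) = 73 − 68.62 = 4.38 → 4
rgb(9, 2, 4) = #090204.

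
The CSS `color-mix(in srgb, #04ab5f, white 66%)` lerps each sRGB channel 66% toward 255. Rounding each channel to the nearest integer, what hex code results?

#04ab5f is rgb(4, 171, 95).
Per channel, c → c + 0.66(255 − c):
  R: 4 + 0.66×(255−4) = 4 + 165.66 = 169.66 → 170
  G: 171 + 0.66×(255−171) = 171 + 55.44 = 226.44 → 226
  B: 95 + 0.66×(255−95) = 95 + 105.6 = 200.6 → 201
rgb(170, 226, 201) = #aae2c9.

#aae2c9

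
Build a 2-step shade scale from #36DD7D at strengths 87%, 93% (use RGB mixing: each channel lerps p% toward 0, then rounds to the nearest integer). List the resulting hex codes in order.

#071D10, #040F09

#36DD7D is rgb(54, 221, 125).
87%: (54 − 46.98 = 7.02→7, 221 − 192.27 = 28.73→29, 125 − 108.75 = 16.25→16) → #071D10
93%: (54 − 50.22 = 3.78→4, 221 − 205.53 = 15.47→15, 125 − 116.25 = 8.75→9) → #040F09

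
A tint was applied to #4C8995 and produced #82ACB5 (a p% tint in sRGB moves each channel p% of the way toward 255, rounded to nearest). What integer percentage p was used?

#4C8995 is rgb(76, 137, 149); #82ACB5 is rgb(130, 172, 181).
On the R channel (widest range): 130 ≈ 76 + (p/100)(255 − 76), so p ≈ 100×(130 − 76)/(255 − 76) = 5400/179 = 30.17.
p = 30 reproduces all three channels after rounding.

30%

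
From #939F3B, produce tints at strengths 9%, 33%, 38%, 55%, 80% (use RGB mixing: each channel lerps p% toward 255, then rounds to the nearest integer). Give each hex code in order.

#939F3B is rgb(147, 159, 59).
9%: (147 + 9.72 = 156.72→157, 159 + 8.64 = 167.64→168, 59 + 17.64 = 76.64→77) → #9DA84D
33%: (147 + 35.64 = 182.64→183, 159 + 31.68 = 190.68→191, 59 + 64.68 = 123.68→124) → #B7BF7C
38%: (147 + 41.04 = 188.04→188, 159 + 36.48 = 195.48→195, 59 + 74.48 = 133.48→133) → #BCC385
55%: (147 + 59.4 = 206.4→206, 159 + 52.8 = 211.8→212, 59 + 107.8 = 166.8→167) → #CED4A7
80%: (147 + 86.4 = 233.4→233, 159 + 76.8 = 235.8→236, 59 + 156.8 = 215.8→216) → #E9ECD8

#9DA84D, #B7BF7C, #BCC385, #CED4A7, #E9ECD8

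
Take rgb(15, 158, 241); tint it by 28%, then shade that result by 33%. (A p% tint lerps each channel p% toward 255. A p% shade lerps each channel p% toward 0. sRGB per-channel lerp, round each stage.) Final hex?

Per channel, c → c + 0.28(255 − c):
  R: 15 + 0.28×(255−15) = 15 + 67.2 = 82.2 → 82
  G: 158 + 0.28×(255−158) = 158 + 27.16 = 185.16 → 185
  B: 241 + 0.28×(255−241) = 241 + 3.92 = 244.92 → 245
After the tint: rgb(82, 185, 245) = #52b9f5.
A 33% shade moves each channel 33% toward 0:
  R: 82 − 27.06 = 54.94 → 55
  G: 185 + 0.33×(0−185) = 185 − 61.05 = 123.95 → 124
  B: 245 + 0.33×(0−245) = 245 − 80.85 = 164.15 → 164
rgb(55, 124, 164) = #377ca4.

#377ca4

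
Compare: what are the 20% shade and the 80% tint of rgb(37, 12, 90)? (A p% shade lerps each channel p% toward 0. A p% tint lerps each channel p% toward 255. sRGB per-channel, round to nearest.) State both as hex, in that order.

#1E0A48, #D3CEDE

20% shade:
  R: 37 − 7.4 = 29.6 → 30
  G: 12 + 0.2×(0−12) = 12 − 2.4 = 9.6 → 10
  B: 90 + 0.2×(0−90) = 90 − 18 = 72 → 72
  → #1E0A48
80% tint:
  R: 37 + 0.8×(255−37) = 37 + 174.4 = 211.4 → 211
  G: 12 + 194.4 = 206.4 → 206
  B: 90 + 132 = 222 → 222
  → #D3CEDE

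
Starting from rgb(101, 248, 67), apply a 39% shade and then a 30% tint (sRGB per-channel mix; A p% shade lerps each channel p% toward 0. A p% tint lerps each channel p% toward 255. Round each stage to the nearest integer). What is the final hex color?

#78b669

Per channel, c → c + 0.39(0 − c):
  R: 101 + 0.39×(0−101) = 101 − 39.39 = 61.61 → 62
  G: 248 + 0.39×(0−248) = 248 − 96.72 = 151.28 → 151
  B: 67 − 26.13 = 40.87 → 41
After the shade: rgb(62, 151, 41) = #3e9729.
Lerp each channel 30% toward 255:
  R: 62 + 57.9 = 119.9 → 120
  G: 151 + 31.2 = 182.2 → 182
  B: 41 + 64.2 = 105.2 → 105
rgb(120, 182, 105) = #78b669.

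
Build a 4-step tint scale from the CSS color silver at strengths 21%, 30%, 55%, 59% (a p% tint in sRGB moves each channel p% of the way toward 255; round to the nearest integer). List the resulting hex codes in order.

#CDCDCD, #D3D3D3, #E3E3E3, #E5E5E5

CSS silver is rgb(192, 192, 192).
21%: (192 + 13.23 = 205.23→205, 192 + 13.23 = 205.23→205, 192 + 13.23 = 205.23→205) → #CDCDCD
30%: (192 + 18.9 = 210.9→211, 192 + 18.9 = 210.9→211, 192 + 18.9 = 210.9→211) → #D3D3D3
55%: (192 + 34.65 = 226.65→227, 192 + 34.65 = 226.65→227, 192 + 34.65 = 226.65→227) → #E3E3E3
59%: (192 + 37.17 = 229.17→229, 192 + 37.17 = 229.17→229, 192 + 37.17 = 229.17→229) → #E5E5E5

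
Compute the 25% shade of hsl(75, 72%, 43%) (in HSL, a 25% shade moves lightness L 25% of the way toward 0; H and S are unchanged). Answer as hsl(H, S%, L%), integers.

L moves 25% from 43 toward 0: 43 − 10.75 = 32.25 → 32.
H and S are unchanged.

hsl(75, 72%, 32%)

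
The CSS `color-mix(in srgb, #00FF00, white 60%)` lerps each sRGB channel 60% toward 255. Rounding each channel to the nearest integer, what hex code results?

#00FF00 is rgb(0, 255, 0).
Per channel, c → c + 0.6(255 − c):
  R: 0 + 153 = 153 → 153
  G: 255 + 0.6×(255−255) = 255 + 0 = 255 → 255
  B: 0 + 153 = 153 → 153
rgb(153, 255, 153) = #99FF99.

#99FF99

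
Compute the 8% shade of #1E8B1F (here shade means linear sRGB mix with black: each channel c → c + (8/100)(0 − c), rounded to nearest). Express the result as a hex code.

#1E8B1F is rgb(30, 139, 31).
Lerp each channel 8% toward 0:
  R: 30 + 0.08×(0−30) = 30 − 2.4 = 27.6 → 28
  G: 139 + 0.08×(0−139) = 139 − 11.12 = 127.88 → 128
  B: 31 − 2.48 = 28.52 → 29
rgb(28, 128, 29) = #1C801D.

#1C801D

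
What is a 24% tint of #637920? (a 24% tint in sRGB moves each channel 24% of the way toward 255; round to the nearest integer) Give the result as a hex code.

#637920 is rgb(99, 121, 32).
Per channel, c → c + 0.24(255 − c):
  R: 99 + 37.44 = 136.44 → 136
  G: 121 + 32.16 = 153.16 → 153
  B: 32 + 53.52 = 85.52 → 86
rgb(136, 153, 86) = #889956.

#889956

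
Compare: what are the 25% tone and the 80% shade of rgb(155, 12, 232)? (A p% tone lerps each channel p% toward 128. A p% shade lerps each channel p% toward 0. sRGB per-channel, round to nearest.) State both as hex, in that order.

#9429ce, #1f022e

25% tone:
  R: 155 + 0.25×(128−155) = 155 − 6.75 = 148.25 → 148
  G: 12 + 0.25×(128−12) = 12 + 29 = 41 → 41
  B: 232 − 26 = 206 → 206
  → #9429ce
80% shade:
  R: 155 + 0.8×(0−155) = 155 − 124 = 31 → 31
  G: 12 − 9.6 = 2.4 → 2
  B: 232 + 0.8×(0−232) = 232 − 185.6 = 46.4 → 46
  → #1f022e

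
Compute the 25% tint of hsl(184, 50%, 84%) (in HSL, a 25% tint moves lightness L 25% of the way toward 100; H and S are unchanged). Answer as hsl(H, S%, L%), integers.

hsl(184, 50%, 88%)

L moves 25% from 84 toward 100: 84 + 4 = 88 → 88.
H and S are unchanged.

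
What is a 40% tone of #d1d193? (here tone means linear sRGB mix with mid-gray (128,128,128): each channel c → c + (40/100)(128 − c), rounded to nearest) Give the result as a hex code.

#d1d193 is rgb(209, 209, 147).
A 40% tone moves each channel 40% toward 128:
  R: 209 + 0.4×(128−209) = 209 − 32.4 = 176.6 → 177
  G: 209 + 0.4×(128−209) = 209 − 32.4 = 176.6 → 177
  B: 147 + 0.4×(128−147) = 147 − 7.6 = 139.4 → 139
rgb(177, 177, 139) = #b1b18b.

#b1b18b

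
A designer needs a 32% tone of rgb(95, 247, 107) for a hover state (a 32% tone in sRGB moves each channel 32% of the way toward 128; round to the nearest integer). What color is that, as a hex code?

A 32% tone moves each channel 32% toward 128:
  R: 95 + 0.32×(128−95) = 95 + 10.56 = 105.56 → 106
  G: 247 + 0.32×(128−247) = 247 − 38.08 = 208.92 → 209
  B: 107 + 0.32×(128−107) = 107 + 6.72 = 113.72 → 114
rgb(106, 209, 114) = #6ad172.

#6ad172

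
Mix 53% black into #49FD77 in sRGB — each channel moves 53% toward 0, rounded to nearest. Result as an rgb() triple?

#49FD77 is rgb(73, 253, 119).
Lerp each channel 53% toward 0:
  R: 73 + 0.53×(0−73) = 73 − 38.69 = 34.31 → 34
  G: 253 + 0.53×(0−253) = 253 − 134.09 = 118.91 → 119
  B: 119 + 0.53×(0−119) = 119 − 63.07 = 55.93 → 56

rgb(34, 119, 56)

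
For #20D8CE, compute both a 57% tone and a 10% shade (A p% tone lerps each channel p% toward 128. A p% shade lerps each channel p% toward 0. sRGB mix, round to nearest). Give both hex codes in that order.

#20D8CE is rgb(32, 216, 206).
57% tone:
  R: 32 + 0.57×(128−32) = 32 + 54.72 = 86.72 → 87
  G: 216 + 0.57×(128−216) = 216 − 50.16 = 165.84 → 166
  B: 206 − 44.46 = 161.54 → 162
  → #57A6A2
10% shade:
  R: 32 − 3.2 = 28.8 → 29
  G: 216 − 21.6 = 194.4 → 194
  B: 206 + 0.1×(0−206) = 206 − 20.6 = 185.4 → 185
  → #1DC2B9

#57A6A2, #1DC2B9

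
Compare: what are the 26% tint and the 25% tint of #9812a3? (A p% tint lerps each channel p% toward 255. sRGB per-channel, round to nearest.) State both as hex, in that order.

#9812a3 is rgb(152, 18, 163).
26% tint:
  R: 152 + 26.78 = 178.78 → 179
  G: 18 + 61.62 = 79.62 → 80
  B: 163 + 0.26×(255−163) = 163 + 23.92 = 186.92 → 187
  → #b350bb
25% tint:
  R: 152 + 0.25×(255−152) = 152 + 25.75 = 177.75 → 178
  G: 18 + 0.25×(255−18) = 18 + 59.25 = 77.25 → 77
  B: 163 + 0.25×(255−163) = 163 + 23 = 186 → 186
  → #b24dba

#b350bb, #b24dba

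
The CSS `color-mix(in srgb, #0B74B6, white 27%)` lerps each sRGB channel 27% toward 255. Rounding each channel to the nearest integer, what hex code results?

#4D9ACA

#0B74B6 is rgb(11, 116, 182).
Lerp each channel 27% toward 255:
  R: 11 + 0.27×(255−11) = 11 + 65.88 = 76.88 → 77
  G: 116 + 37.53 = 153.53 → 154
  B: 182 + 0.27×(255−182) = 182 + 19.71 = 201.71 → 202
rgb(77, 154, 202) = #4D9ACA.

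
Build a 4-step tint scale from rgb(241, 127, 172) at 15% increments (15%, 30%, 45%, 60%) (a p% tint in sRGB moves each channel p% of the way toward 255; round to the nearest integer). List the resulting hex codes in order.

15%: (241 + 2.1 = 243.1→243, 127 + 19.2 = 146.2→146, 172 + 12.45 = 184.45→184) → #F392B8
30%: (241 + 4.2 = 245.2→245, 127 + 38.4 = 165.4→165, 172 + 24.9 = 196.9→197) → #F5A5C5
45%: (241 + 6.3 = 247.3→247, 127 + 57.6 = 184.6→185, 172 + 37.35 = 209.35→209) → #F7B9D1
60%: (241 + 8.4 = 249.4→249, 127 + 76.8 = 203.8→204, 172 + 49.8 = 221.8→222) → #F9CCDE

#F392B8, #F5A5C5, #F7B9D1, #F9CCDE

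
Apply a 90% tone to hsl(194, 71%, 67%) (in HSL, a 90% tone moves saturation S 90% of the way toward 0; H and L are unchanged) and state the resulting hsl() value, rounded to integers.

hsl(194, 7%, 67%)

S moves 90% from 71 toward 0: 71 − 63.9 = 7.1 → 7.
H and L are unchanged.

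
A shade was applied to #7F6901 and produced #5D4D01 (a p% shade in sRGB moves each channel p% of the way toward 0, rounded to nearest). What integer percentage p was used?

#7F6901 is rgb(127, 105, 1); #5D4D01 is rgb(93, 77, 1).
On the R channel (widest range): 93 ≈ 127 + (p/100)(0 − 127), so p ≈ 100×(93 − 127)/(0 − 127) = -3400/-127 = 26.77.
p = 27 reproduces all three channels after rounding.

27%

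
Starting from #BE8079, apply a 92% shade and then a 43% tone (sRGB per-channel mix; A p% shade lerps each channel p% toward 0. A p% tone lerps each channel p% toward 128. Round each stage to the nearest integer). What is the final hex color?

#403D3D

#BE8079 is rgb(190, 128, 121).
Per channel, c → c + 0.92(0 − c):
  R: 190 − 174.8 = 15.2 → 15
  G: 128 − 117.76 = 10.24 → 10
  B: 121 − 111.32 = 9.68 → 10
After the shade: rgb(15, 10, 10) = #0F0A0A.
A 43% tone moves each channel 43% toward 128:
  R: 15 + 0.43×(128−15) = 15 + 48.59 = 63.59 → 64
  G: 10 + 50.74 = 60.74 → 61
  B: 10 + 0.43×(128−10) = 10 + 50.74 = 60.74 → 61
rgb(64, 61, 61) = #403D3D.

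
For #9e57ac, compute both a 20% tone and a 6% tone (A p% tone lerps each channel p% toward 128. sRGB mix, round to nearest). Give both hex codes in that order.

#985fa3, #9c59a9

#9e57ac is rgb(158, 87, 172).
20% tone:
  R: 158 − 6 = 152 → 152
  G: 87 + 0.2×(128−87) = 87 + 8.2 = 95.2 → 95
  B: 172 + 0.2×(128−172) = 172 − 8.8 = 163.2 → 163
  → #985fa3
6% tone:
  R: 158 + 0.06×(128−158) = 158 − 1.8 = 156.2 → 156
  G: 87 + 0.06×(128−87) = 87 + 2.46 = 89.46 → 89
  B: 172 + 0.06×(128−172) = 172 − 2.64 = 169.36 → 169
  → #9c59a9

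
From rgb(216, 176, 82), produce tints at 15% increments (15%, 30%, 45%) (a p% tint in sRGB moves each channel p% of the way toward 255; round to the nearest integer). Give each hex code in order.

15%: (216 + 5.85 = 221.85→222, 176 + 11.85 = 187.85→188, 82 + 25.95 = 107.95→108) → #DEBC6C
30%: (216 + 11.7 = 227.7→228, 176 + 23.7 = 199.7→200, 82 + 51.9 = 133.9→134) → #E4C886
45%: (216 + 17.55 = 233.55→234, 176 + 35.55 = 211.55→212, 82 + 77.85 = 159.85→160) → #EAD4A0

#DEBC6C, #E4C886, #EAD4A0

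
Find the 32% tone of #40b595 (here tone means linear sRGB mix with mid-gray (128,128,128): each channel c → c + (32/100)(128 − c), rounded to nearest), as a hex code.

#40b595 is rgb(64, 181, 149).
Per channel, c → c + 0.32(128 − c):
  R: 64 + 20.48 = 84.48 → 84
  G: 181 − 16.96 = 164.04 → 164
  B: 149 + 0.32×(128−149) = 149 − 6.72 = 142.28 → 142
rgb(84, 164, 142) = #54a48e.

#54a48e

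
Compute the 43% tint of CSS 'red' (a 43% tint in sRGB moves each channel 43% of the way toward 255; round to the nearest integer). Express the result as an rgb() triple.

rgb(255, 110, 110)

CSS red is rgb(255, 0, 0).
Lerp each channel 43% toward 255:
  R: 255 + 0 = 255 → 255
  G: 0 + 0.43×(255−0) = 0 + 109.65 = 109.65 → 110
  B: 0 + 0.43×(255−0) = 0 + 109.65 = 109.65 → 110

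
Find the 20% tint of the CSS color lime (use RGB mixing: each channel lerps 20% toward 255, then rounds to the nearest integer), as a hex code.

#33FF33

CSS lime is rgb(0, 255, 0).
A 20% tint moves each channel 20% toward 255:
  R: 0 + 51 = 51 → 51
  G: 255 + 0.2×(255−255) = 255 + 0 = 255 → 255
  B: 0 + 0.2×(255−0) = 0 + 51 = 51 → 51
rgb(51, 255, 51) = #33FF33.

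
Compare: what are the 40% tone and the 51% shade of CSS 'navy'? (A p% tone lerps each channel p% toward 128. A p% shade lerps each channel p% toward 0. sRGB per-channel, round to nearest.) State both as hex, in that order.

#333380, #00003F

CSS navy is rgb(0, 0, 128).
40% tone:
  R: 0 + 51.2 = 51.2 → 51
  G: 0 + 0.4×(128−0) = 0 + 51.2 = 51.2 → 51
  B: 128 + 0 = 128 → 128
  → #333380
51% shade:
  R: 0 + 0 = 0 → 0
  G: 0 + 0 = 0 → 0
  B: 128 + 0.51×(0−128) = 128 − 65.28 = 62.72 → 63
  → #00003F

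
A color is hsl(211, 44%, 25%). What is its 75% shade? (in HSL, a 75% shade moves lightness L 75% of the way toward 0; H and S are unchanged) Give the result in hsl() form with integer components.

L moves 75% from 25 toward 0: 25 − 18.75 = 6.25 → 6.
H and S are unchanged.

hsl(211, 44%, 6%)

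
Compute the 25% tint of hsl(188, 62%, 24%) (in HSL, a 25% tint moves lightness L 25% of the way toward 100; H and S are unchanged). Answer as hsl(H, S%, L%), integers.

hsl(188, 62%, 43%)

L moves 25% from 24 toward 100: 24 + 19 = 43 → 43.
H and S are unchanged.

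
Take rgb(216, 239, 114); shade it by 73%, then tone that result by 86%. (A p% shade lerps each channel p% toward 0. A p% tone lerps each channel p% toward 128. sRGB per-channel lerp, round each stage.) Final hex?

#767772

Lerp each channel 73% toward 0:
  R: 216 + 0.73×(0−216) = 216 − 157.68 = 58.32 → 58
  G: 239 − 174.47 = 64.53 → 65
  B: 114 + 0.73×(0−114) = 114 − 83.22 = 30.78 → 31
After the shade: rgb(58, 65, 31) = #3a411f.
Lerp each channel 86% toward 128:
  R: 58 + 60.2 = 118.2 → 118
  G: 65 + 0.86×(128−65) = 65 + 54.18 = 119.18 → 119
  B: 31 + 0.86×(128−31) = 31 + 83.42 = 114.42 → 114
rgb(118, 119, 114) = #767772.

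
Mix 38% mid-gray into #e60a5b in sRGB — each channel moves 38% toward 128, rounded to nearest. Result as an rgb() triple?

#e60a5b is rgb(230, 10, 91).
Lerp each channel 38% toward 128:
  R: 230 + 0.38×(128−230) = 230 − 38.76 = 191.24 → 191
  G: 10 + 0.38×(128−10) = 10 + 44.84 = 54.84 → 55
  B: 91 + 14.06 = 105.06 → 105

rgb(191, 55, 105)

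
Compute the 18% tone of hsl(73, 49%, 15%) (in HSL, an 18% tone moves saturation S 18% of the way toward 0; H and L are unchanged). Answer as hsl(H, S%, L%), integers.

hsl(73, 40%, 15%)

S moves 18% from 49 toward 0: 49 − 8.82 = 40.18 → 40.
H and L are unchanged.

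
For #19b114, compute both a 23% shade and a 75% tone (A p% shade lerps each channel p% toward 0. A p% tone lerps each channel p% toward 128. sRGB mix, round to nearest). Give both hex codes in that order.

#19b114 is rgb(25, 177, 20).
23% shade:
  R: 25 + 0.23×(0−25) = 25 − 5.75 = 19.25 → 19
  G: 177 + 0.23×(0−177) = 177 − 40.71 = 136.29 → 136
  B: 20 + 0.23×(0−20) = 20 − 4.6 = 15.4 → 15
  → #13880f
75% tone:
  R: 25 + 77.25 = 102.25 → 102
  G: 177 + 0.75×(128−177) = 177 − 36.75 = 140.25 → 140
  B: 20 + 0.75×(128−20) = 20 + 81 = 101 → 101
  → #668c65

#13880f, #668c65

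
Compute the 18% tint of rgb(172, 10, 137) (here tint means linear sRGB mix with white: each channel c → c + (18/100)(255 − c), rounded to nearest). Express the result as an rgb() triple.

rgb(187, 54, 158)

An 18% tint moves each channel 18% toward 255:
  R: 172 + 0.18×(255−172) = 172 + 14.94 = 186.94 → 187
  G: 10 + 0.18×(255−10) = 10 + 44.1 = 54.1 → 54
  B: 137 + 21.24 = 158.24 → 158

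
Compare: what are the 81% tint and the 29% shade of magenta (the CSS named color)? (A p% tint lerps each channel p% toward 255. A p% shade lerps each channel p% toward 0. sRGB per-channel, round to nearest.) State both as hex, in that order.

#ffcfff, #b500b5

CSS magenta is rgb(255, 0, 255).
81% tint:
  R: 255 + 0 = 255 → 255
  G: 0 + 0.81×(255−0) = 0 + 206.55 = 206.55 → 207
  B: 255 + 0.81×(255−255) = 255 + 0 = 255 → 255
  → #ffcfff
29% shade:
  R: 255 + 0.29×(0−255) = 255 − 73.95 = 181.05 → 181
  G: 0 + 0.29×(0−0) = 0 + 0 = 0 → 0
  B: 255 − 73.95 = 181.05 → 181
  → #b500b5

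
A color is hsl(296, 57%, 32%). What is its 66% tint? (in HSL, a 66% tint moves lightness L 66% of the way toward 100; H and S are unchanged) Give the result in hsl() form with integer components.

hsl(296, 57%, 77%)

L moves 66% from 32 toward 100: 32 + 44.88 = 76.88 → 77.
H and S are unchanged.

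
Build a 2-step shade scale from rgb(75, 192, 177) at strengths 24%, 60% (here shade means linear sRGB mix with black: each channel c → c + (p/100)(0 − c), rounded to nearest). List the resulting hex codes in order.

24%: (75 − 18 = 57→57, 192 − 46.08 = 145.92→146, 177 − 42.48 = 134.52→135) → #399287
60%: (75 − 45 = 30→30, 192 − 115.2 = 76.8→77, 177 − 106.2 = 70.8→71) → #1E4D47

#399287, #1E4D47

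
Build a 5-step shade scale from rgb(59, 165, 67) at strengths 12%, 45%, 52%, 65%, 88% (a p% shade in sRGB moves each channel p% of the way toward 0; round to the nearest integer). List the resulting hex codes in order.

#34913B, #205B25, #1C4F20, #153A17, #071408

12%: (59 − 7.08 = 51.92→52, 165 − 19.8 = 145.2→145, 67 − 8.04 = 58.96→59) → #34913B
45%: (59 − 26.55 = 32.45→32, 165 − 74.25 = 90.75→91, 67 − 30.15 = 36.85→37) → #205B25
52%: (59 − 30.68 = 28.32→28, 165 − 85.8 = 79.2→79, 67 − 34.84 = 32.16→32) → #1C4F20
65%: (59 − 38.35 = 20.65→21, 165 − 107.25 = 57.75→58, 67 − 43.55 = 23.45→23) → #153A17
88%: (59 − 51.92 = 7.08→7, 165 − 145.2 = 19.8→20, 67 − 58.96 = 8.04→8) → #071408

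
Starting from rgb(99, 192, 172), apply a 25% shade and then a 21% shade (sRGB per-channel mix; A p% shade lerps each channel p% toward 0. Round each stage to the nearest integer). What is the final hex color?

#3A7266

Lerp each channel 25% toward 0:
  R: 99 + 0.25×(0−99) = 99 − 24.75 = 74.25 → 74
  G: 192 + 0.25×(0−192) = 192 − 48 = 144 → 144
  B: 172 + 0.25×(0−172) = 172 − 43 = 129 → 129
After the shade: rgb(74, 144, 129) = #4A9081.
Lerp each channel 21% toward 0:
  R: 74 − 15.54 = 58.46 → 58
  G: 144 + 0.21×(0−144) = 144 − 30.24 = 113.76 → 114
  B: 129 + 0.21×(0−129) = 129 − 27.09 = 101.91 → 102
rgb(58, 114, 102) = #3A7266.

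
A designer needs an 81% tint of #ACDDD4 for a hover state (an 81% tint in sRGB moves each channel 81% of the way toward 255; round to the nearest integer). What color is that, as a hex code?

#ACDDD4 is rgb(172, 221, 212).
Lerp each channel 81% toward 255:
  R: 172 + 0.81×(255−172) = 172 + 67.23 = 239.23 → 239
  G: 221 + 0.81×(255−221) = 221 + 27.54 = 248.54 → 249
  B: 212 + 34.83 = 246.83 → 247
rgb(239, 249, 247) = #EFF9F7.

#EFF9F7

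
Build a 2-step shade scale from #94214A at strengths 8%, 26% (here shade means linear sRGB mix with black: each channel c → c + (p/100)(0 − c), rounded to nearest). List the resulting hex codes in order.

#881E44, #6E1837

#94214A is rgb(148, 33, 74).
8%: (148 − 11.84 = 136.16→136, 33 − 2.64 = 30.36→30, 74 − 5.92 = 68.08→68) → #881E44
26%: (148 − 38.48 = 109.52→110, 33 − 8.58 = 24.42→24, 74 − 19.24 = 54.76→55) → #6E1837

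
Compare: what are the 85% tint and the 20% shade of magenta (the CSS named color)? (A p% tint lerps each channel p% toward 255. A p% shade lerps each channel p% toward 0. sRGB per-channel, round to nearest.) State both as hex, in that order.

#ffd9ff, #cc00cc

CSS magenta is rgb(255, 0, 255).
85% tint:
  R: 255 + 0.85×(255−255) = 255 + 0 = 255 → 255
  G: 0 + 216.75 = 216.75 → 217
  B: 255 + 0.85×(255−255) = 255 + 0 = 255 → 255
  → #ffd9ff
20% shade:
  R: 255 − 51 = 204 → 204
  G: 0 + 0 = 0 → 0
  B: 255 − 51 = 204 → 204
  → #cc00cc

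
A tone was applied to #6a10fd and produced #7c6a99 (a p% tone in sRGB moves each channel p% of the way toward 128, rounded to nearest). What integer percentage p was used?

80%

#6a10fd is rgb(106, 16, 253); #7c6a99 is rgb(124, 106, 153).
On the B channel (widest range): 153 ≈ 253 + (p/100)(128 − 253), so p ≈ 100×(153 − 253)/(128 − 253) = -10000/-125 = 80.00.
p = 80 reproduces all three channels after rounding.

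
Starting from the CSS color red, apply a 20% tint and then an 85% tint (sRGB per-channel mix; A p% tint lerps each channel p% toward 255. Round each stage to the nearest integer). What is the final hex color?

#ffe0e0

CSS red is rgb(255, 0, 0).
Per channel, c → c + 0.2(255 − c):
  R: 255 + 0 = 255 → 255
  G: 0 + 51 = 51 → 51
  B: 0 + 51 = 51 → 51
After the tint: rgb(255, 51, 51) = #ff3333.
Per channel, c → c + 0.85(255 − c):
  R: 255 + 0 = 255 → 255
  G: 51 + 0.85×(255−51) = 51 + 173.4 = 224.4 → 224
  B: 51 + 173.4 = 224.4 → 224
rgb(255, 224, 224) = #ffe0e0.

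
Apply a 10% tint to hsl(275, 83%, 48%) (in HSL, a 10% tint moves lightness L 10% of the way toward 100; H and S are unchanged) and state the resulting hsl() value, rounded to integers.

hsl(275, 83%, 53%)

L moves 10% from 48 toward 100: 48 + 5.2 = 53.2 → 53.
H and S are unchanged.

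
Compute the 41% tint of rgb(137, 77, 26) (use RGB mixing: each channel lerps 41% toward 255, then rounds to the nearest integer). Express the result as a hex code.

A 41% tint moves each channel 41% toward 255:
  R: 137 + 48.38 = 185.38 → 185
  G: 77 + 72.98 = 149.98 → 150
  B: 26 + 0.41×(255−26) = 26 + 93.89 = 119.89 → 120
rgb(185, 150, 120) = #B99678.

#B99678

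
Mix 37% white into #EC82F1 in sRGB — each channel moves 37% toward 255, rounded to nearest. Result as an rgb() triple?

#EC82F1 is rgb(236, 130, 241).
Lerp each channel 37% toward 255:
  R: 236 + 0.37×(255−236) = 236 + 7.03 = 243.03 → 243
  G: 130 + 46.25 = 176.25 → 176
  B: 241 + 5.18 = 246.18 → 246

rgb(243, 176, 246)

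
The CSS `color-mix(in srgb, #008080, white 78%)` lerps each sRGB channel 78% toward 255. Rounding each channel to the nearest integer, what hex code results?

#C7E3E3

#008080 is rgb(0, 128, 128).
A 78% tint moves each channel 78% toward 255:
  R: 0 + 0.78×(255−0) = 0 + 198.9 = 198.9 → 199
  G: 128 + 0.78×(255−128) = 128 + 99.06 = 227.06 → 227
  B: 128 + 0.78×(255−128) = 128 + 99.06 = 227.06 → 227
rgb(199, 227, 227) = #C7E3E3.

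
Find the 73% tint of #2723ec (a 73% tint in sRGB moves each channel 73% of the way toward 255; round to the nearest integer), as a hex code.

#c5c4fa

#2723ec is rgb(39, 35, 236).
Lerp each channel 73% toward 255:
  R: 39 + 0.73×(255−39) = 39 + 157.68 = 196.68 → 197
  G: 35 + 0.73×(255−35) = 35 + 160.6 = 195.6 → 196
  B: 236 + 13.87 = 249.87 → 250
rgb(197, 196, 250) = #c5c4fa.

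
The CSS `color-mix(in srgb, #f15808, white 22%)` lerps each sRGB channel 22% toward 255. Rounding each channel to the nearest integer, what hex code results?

#f47d3e

#f15808 is rgb(241, 88, 8).
A 22% tint moves each channel 22% toward 255:
  R: 241 + 0.22×(255−241) = 241 + 3.08 = 244.08 → 244
  G: 88 + 36.74 = 124.74 → 125
  B: 8 + 54.34 = 62.34 → 62
rgb(244, 125, 62) = #f47d3e.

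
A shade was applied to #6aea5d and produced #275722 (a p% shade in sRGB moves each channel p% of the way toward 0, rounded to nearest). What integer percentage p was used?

63%

#6aea5d is rgb(106, 234, 93); #275722 is rgb(39, 87, 34).
On the G channel (widest range): 87 ≈ 234 + (p/100)(0 − 234), so p ≈ 100×(87 − 234)/(0 − 234) = -14700/-234 = 62.82.
p = 63 reproduces all three channels after rounding.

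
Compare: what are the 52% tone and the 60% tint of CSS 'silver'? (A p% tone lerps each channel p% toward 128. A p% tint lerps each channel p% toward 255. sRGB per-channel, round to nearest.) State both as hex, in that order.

#9f9f9f, #e6e6e6

CSS silver is rgb(192, 192, 192).
52% tone:
  R: 192 − 33.28 = 158.72 → 159
  G: 192 − 33.28 = 158.72 → 159
  B: 192 + 0.52×(128−192) = 192 − 33.28 = 158.72 → 159
  → #9f9f9f
60% tint:
  R: 192 + 0.6×(255−192) = 192 + 37.8 = 229.8 → 230
  G: 192 + 0.6×(255−192) = 192 + 37.8 = 229.8 → 230
  B: 192 + 0.6×(255−192) = 192 + 37.8 = 229.8 → 230
  → #e6e6e6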